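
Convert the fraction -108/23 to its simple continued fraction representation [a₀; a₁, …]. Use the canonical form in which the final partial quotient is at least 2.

⌊-108/23⌋ = -5, remainder 7
⌊23/7⌋ = 3, remainder 2
⌊7/2⌋ = 3, remainder 1
⌊2/1⌋ = 2, remainder 0

[-5; 3, 3, 2]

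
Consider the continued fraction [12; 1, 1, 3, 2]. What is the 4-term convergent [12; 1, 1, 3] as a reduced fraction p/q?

Collapse the nested fraction from the inside out:
Start with 3.
1 + 1/(3/1) = 1 + 1/3 = 4/3
1 + 1/(4/3) = 1 + 3/4 = 7/4
12 + 1/(7/4) = 12 + 4/7 = 88/7

88/7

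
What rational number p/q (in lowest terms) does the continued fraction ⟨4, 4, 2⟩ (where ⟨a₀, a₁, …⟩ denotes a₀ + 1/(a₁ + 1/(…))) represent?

Collapse the nested fraction from the inside out:
Start with 2.
4 + 1/(2/1) = 4 + 1/2 = 9/2
4 + 1/(9/2) = 4 + 2/9 = 38/9

38/9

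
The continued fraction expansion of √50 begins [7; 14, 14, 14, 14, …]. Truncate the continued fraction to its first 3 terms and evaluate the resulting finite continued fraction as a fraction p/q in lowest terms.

Work from the innermost term outward:
Start with 14.
14 + 1/(14/1) = 14 + 1/14 = 197/14
7 + 1/(197/14) = 7 + 14/197 = 1393/197

1393/197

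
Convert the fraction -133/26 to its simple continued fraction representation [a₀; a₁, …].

[-6; 1, 7, 1, 2]

Apply division with remainder until the remainder is 0:
⌊-133/26⌋ = -6, remainder 23
⌊26/23⌋ = 1, remainder 3
⌊23/3⌋ = 7, remainder 2
⌊3/2⌋ = 1, remainder 1
⌊2/1⌋ = 2, remainder 0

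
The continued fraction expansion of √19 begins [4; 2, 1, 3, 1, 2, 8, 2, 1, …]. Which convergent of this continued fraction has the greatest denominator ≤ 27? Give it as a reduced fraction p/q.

61/14

List convergents until the denominator exceeds the bound:
a_0 = 4: 4/1  (≤ bound)
a_1 = 2: 9/2  (≤ bound)
a_2 = 1: 13/3  (≤ bound)
a_3 = 3: 48/11  (≤ bound)
a_4 = 1: 61/14  (≤ bound)
a_5 = 2: 170/39  (> 27, stop)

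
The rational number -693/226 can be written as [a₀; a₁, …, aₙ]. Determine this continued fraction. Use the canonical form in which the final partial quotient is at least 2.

[-4; 1, 14, 15]

-693 = -4·226 + 211, so a_0 = -4
226 = 1·211 + 15, so a_1 = 1
211 = 14·15 + 1, so a_2 = 14
15 = 15·1 + 0, so a_3 = 15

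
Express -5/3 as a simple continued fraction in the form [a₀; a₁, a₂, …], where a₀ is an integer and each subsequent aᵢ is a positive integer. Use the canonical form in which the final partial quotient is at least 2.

[-2; 3]

-5 ÷ 3 → quotient -2, remainder 1
3 ÷ 1 → quotient 3, remainder 0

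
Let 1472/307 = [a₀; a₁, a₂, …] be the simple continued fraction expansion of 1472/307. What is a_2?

1472 = 4·307 + 244, so a_0 = 4
307 = 1·244 + 63, so a_1 = 1
244 = 3·63 + 55, so a_2 = 3

3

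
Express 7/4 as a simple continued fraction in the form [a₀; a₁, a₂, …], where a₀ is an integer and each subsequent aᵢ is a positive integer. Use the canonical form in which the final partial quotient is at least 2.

[1; 1, 3]

7 ÷ 4 → quotient 1, remainder 3
4 ÷ 3 → quotient 1, remainder 1
3 ÷ 1 → quotient 3, remainder 0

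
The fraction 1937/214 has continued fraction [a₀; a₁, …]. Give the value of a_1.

19

⌊1937/214⌋ = 9, remainder 11
⌊214/11⌋ = 19, remainder 5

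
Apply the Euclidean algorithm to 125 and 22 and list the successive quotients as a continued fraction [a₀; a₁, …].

⌊125/22⌋ = 5, remainder 15
⌊22/15⌋ = 1, remainder 7
⌊15/7⌋ = 2, remainder 1
⌊7/1⌋ = 7, remainder 0

[5; 1, 2, 7]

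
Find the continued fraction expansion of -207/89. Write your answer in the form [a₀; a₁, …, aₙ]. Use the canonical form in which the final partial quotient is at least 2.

[-3; 1, 2, 14, 2]

⌊-207/89⌋ = -3, remainder 60
⌊89/60⌋ = 1, remainder 29
⌊60/29⌋ = 2, remainder 2
⌊29/2⌋ = 14, remainder 1
⌊2/1⌋ = 2, remainder 0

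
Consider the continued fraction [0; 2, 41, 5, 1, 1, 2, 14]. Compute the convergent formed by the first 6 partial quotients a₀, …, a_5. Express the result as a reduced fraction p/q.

453/917

Start with 1.
1 + 1/(1/1) = 1 + 1/1 = 2/1
5 + 1/(2/1) = 5 + 1/2 = 11/2
41 + 1/(11/2) = 41 + 2/11 = 453/11
2 + 1/(453/11) = 2 + 11/453 = 917/453
0 + 1/(917/453) = 0 + 453/917 = 453/917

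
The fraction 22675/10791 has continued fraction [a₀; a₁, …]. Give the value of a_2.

1

⌊22675/10791⌋ = 2, remainder 1093
⌊10791/1093⌋ = 9, remainder 954
⌊1093/954⌋ = 1, remainder 139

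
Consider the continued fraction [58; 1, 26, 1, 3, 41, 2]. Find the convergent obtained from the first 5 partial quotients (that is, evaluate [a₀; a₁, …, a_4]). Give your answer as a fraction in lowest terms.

a_0 = 58: 58/1
a_1 = 1: 59/1
a_2 = 26: 1592/27
a_3 = 1: 1651/28
a_4 = 3: 6545/111

6545/111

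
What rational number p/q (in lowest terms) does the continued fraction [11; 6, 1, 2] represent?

Starting at the tail and folding back:
Start with 2.
1 + 1/(2/1) = 1 + 1/2 = 3/2
6 + 1/(3/2) = 6 + 2/3 = 20/3
11 + 1/(20/3) = 11 + 3/20 = 223/20

223/20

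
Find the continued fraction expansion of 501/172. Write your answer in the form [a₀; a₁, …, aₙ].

⌊501/172⌋ = 2, remainder 157
⌊172/157⌋ = 1, remainder 15
⌊157/15⌋ = 10, remainder 7
⌊15/7⌋ = 2, remainder 1
⌊7/1⌋ = 7, remainder 0

[2; 1, 10, 2, 7]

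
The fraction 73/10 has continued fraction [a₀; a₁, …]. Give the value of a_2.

3

Run the Euclidean algorithm, recording each quotient:
73 ÷ 10 → quotient 7, remainder 3
10 ÷ 3 → quotient 3, remainder 1
3 ÷ 1 → quotient 3, remainder 0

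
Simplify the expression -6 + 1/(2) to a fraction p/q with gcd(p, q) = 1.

Collapse the nested fraction from the inside out:
Start with 2.
-6 + 1/(2/1) = -6 + 1/2 = -11/2

-11/2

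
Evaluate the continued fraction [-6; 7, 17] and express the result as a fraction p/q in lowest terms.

-703/120

Work from the innermost term outward:
Start with 17.
7 + 1/(17/1) = 7 + 1/17 = 120/17
-6 + 1/(120/17) = -6 + 17/120 = -703/120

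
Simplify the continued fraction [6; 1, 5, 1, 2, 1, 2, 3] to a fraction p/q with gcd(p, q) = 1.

Starting at the tail and folding back:
Start with 3.
2 + 1/(3/1) = 2 + 1/3 = 7/3
1 + 1/(7/3) = 1 + 3/7 = 10/7
2 + 1/(10/7) = 2 + 7/10 = 27/10
1 + 1/(27/10) = 1 + 10/27 = 37/27
5 + 1/(37/27) = 5 + 27/37 = 212/37
1 + 1/(212/37) = 1 + 37/212 = 249/212
6 + 1/(249/212) = 6 + 212/249 = 1706/249

1706/249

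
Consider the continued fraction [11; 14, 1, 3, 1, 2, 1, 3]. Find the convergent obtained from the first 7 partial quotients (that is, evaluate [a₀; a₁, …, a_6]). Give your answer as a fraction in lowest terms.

3110/281

a_0 = 11: 11/1
a_1 = 14: 155/14
a_2 = 1: 166/15
a_3 = 3: 653/59
a_4 = 1: 819/74
a_5 = 2: 2291/207
a_6 = 1: 3110/281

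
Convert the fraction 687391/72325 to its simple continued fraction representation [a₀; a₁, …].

[9; 1, 1, 59, 13, 5, 9]

687391 ÷ 72325 → quotient 9, remainder 36466
72325 ÷ 36466 → quotient 1, remainder 35859
36466 ÷ 35859 → quotient 1, remainder 607
35859 ÷ 607 → quotient 59, remainder 46
607 ÷ 46 → quotient 13, remainder 9
46 ÷ 9 → quotient 5, remainder 1
9 ÷ 1 → quotient 9, remainder 0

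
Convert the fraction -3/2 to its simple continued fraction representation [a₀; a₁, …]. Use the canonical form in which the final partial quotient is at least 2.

Repeatedly divide and take the remainder:
-3 ÷ 2 → quotient -2, remainder 1
2 ÷ 1 → quotient 2, remainder 0

[-2; 2]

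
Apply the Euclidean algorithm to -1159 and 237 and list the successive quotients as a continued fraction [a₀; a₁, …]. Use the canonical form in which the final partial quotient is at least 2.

[-5; 9, 8, 1, 2]

Run the Euclidean algorithm, recording each quotient:
-1159 ÷ 237 → quotient -5, remainder 26
237 ÷ 26 → quotient 9, remainder 3
26 ÷ 3 → quotient 8, remainder 2
3 ÷ 2 → quotient 1, remainder 1
2 ÷ 1 → quotient 2, remainder 0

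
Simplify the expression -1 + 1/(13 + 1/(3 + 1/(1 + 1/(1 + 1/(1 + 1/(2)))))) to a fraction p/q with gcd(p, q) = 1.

Start with 2.
1 + 1/(2/1) = 1 + 1/2 = 3/2
1 + 1/(3/2) = 1 + 2/3 = 5/3
1 + 1/(5/3) = 1 + 3/5 = 8/5
3 + 1/(8/5) = 3 + 5/8 = 29/8
13 + 1/(29/8) = 13 + 8/29 = 385/29
-1 + 1/(385/29) = -1 + 29/385 = -356/385

-356/385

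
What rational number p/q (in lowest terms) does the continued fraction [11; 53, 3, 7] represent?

12925/1173

Start with 7.
3 + 1/(7/1) = 3 + 1/7 = 22/7
53 + 1/(22/7) = 53 + 7/22 = 1173/22
11 + 1/(1173/22) = 11 + 22/1173 = 12925/1173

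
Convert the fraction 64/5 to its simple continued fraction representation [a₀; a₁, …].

⌊64/5⌋ = 12, remainder 4
⌊5/4⌋ = 1, remainder 1
⌊4/1⌋ = 4, remainder 0

[12; 1, 4]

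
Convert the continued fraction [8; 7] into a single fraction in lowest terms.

57/7

Build up convergents one term at a time:
a_0 = 8: 8/1
a_1 = 7: 57/7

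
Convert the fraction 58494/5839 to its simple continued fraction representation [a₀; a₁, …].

Apply division with remainder until the remainder is 0:
58494 = 10·5839 + 104, so a_0 = 10
5839 = 56·104 + 15, so a_1 = 56
104 = 6·15 + 14, so a_2 = 6
15 = 1·14 + 1, so a_3 = 1
14 = 14·1 + 0, so a_4 = 14

[10; 56, 6, 1, 14]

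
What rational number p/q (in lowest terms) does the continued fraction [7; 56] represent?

393/56

Work from the innermost term outward:
Start with 56.
7 + 1/(56/1) = 7 + 1/56 = 393/56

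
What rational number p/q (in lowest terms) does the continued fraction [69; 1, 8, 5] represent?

3215/46

a_0 = 69: 69/1
a_1 = 1: 70/1
a_2 = 8: 629/9
a_3 = 5: 3215/46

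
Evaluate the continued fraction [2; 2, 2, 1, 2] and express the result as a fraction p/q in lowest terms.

Starting at the tail and folding back:
Start with 2.
1 + 1/(2/1) = 1 + 1/2 = 3/2
2 + 1/(3/2) = 2 + 2/3 = 8/3
2 + 1/(8/3) = 2 + 3/8 = 19/8
2 + 1/(19/8) = 2 + 8/19 = 46/19

46/19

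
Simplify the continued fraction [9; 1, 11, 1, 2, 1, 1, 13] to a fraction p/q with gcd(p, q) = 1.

11985/1208

Work from the innermost term outward:
Start with 13.
1 + 1/(13/1) = 1 + 1/13 = 14/13
1 + 1/(14/13) = 1 + 13/14 = 27/14
2 + 1/(27/14) = 2 + 14/27 = 68/27
1 + 1/(68/27) = 1 + 27/68 = 95/68
11 + 1/(95/68) = 11 + 68/95 = 1113/95
1 + 1/(1113/95) = 1 + 95/1113 = 1208/1113
9 + 1/(1208/1113) = 9 + 1113/1208 = 11985/1208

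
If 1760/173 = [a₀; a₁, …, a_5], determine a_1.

5

1760 = 10·173 + 30, so a_0 = 10
173 = 5·30 + 23, so a_1 = 5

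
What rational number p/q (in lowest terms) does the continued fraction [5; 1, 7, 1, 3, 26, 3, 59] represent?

Start with 59.
3 + 1/(59/1) = 3 + 1/59 = 178/59
26 + 1/(178/59) = 26 + 59/178 = 4687/178
3 + 1/(4687/178) = 3 + 178/4687 = 14239/4687
1 + 1/(14239/4687) = 1 + 4687/14239 = 18926/14239
7 + 1/(18926/14239) = 7 + 14239/18926 = 146721/18926
1 + 1/(146721/18926) = 1 + 18926/146721 = 165647/146721
5 + 1/(165647/146721) = 5 + 146721/165647 = 974956/165647

974956/165647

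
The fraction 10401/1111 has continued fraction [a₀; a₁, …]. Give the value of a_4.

4

10401 ÷ 1111 → quotient 9, remainder 402
1111 ÷ 402 → quotient 2, remainder 307
402 ÷ 307 → quotient 1, remainder 95
307 ÷ 95 → quotient 3, remainder 22
95 ÷ 22 → quotient 4, remainder 7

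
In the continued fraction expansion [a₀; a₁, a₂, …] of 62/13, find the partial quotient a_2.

3

Repeatedly divide and take the remainder:
⌊62/13⌋ = 4, remainder 10
⌊13/10⌋ = 1, remainder 3
⌊10/3⌋ = 3, remainder 1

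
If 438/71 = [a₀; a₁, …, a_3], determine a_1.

5

438 = 6·71 + 12, so a_0 = 6
71 = 5·12 + 11, so a_1 = 5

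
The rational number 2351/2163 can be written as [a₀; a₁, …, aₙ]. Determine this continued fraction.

Run the Euclidean algorithm, recording each quotient:
2351 = 1·2163 + 188, so a_0 = 1
2163 = 11·188 + 95, so a_1 = 11
188 = 1·95 + 93, so a_2 = 1
95 = 1·93 + 2, so a_3 = 1
93 = 46·2 + 1, so a_4 = 46
2 = 2·1 + 0, so a_5 = 2

[1; 11, 1, 1, 46, 2]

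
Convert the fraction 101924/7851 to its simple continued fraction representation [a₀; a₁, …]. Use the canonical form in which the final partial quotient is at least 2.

⌊101924/7851⌋ = 12, remainder 7712
⌊7851/7712⌋ = 1, remainder 139
⌊7712/139⌋ = 55, remainder 67
⌊139/67⌋ = 2, remainder 5
⌊67/5⌋ = 13, remainder 2
⌊5/2⌋ = 2, remainder 1
⌊2/1⌋ = 2, remainder 0

[12; 1, 55, 2, 13, 2, 2]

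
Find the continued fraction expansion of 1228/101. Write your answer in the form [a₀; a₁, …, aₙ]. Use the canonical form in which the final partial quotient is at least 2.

[12; 6, 3, 5]

1228 = 12·101 + 16, so a_0 = 12
101 = 6·16 + 5, so a_1 = 6
16 = 3·5 + 1, so a_2 = 3
5 = 5·1 + 0, so a_3 = 5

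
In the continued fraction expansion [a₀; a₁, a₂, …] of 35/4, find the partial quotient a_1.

1

⌊35/4⌋ = 8, remainder 3
⌊4/3⌋ = 1, remainder 1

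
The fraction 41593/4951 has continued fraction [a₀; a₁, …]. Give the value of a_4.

1

⌊41593/4951⌋ = 8, remainder 1985
⌊4951/1985⌋ = 2, remainder 981
⌊1985/981⌋ = 2, remainder 23
⌊981/23⌋ = 42, remainder 15
⌊23/15⌋ = 1, remainder 8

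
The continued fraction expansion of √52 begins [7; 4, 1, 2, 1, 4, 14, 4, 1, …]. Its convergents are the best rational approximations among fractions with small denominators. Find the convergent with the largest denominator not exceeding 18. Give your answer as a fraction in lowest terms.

a_0 = 7: 7/1  (≤ bound)
a_1 = 4: 29/4  (≤ bound)
a_2 = 1: 36/5  (≤ bound)
a_3 = 2: 101/14  (≤ bound)
a_4 = 1: 137/19  (> 18, stop)

101/14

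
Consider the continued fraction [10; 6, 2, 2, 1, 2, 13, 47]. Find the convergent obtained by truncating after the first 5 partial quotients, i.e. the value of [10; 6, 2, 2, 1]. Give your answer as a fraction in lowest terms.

457/45

Collapse the nested fraction from the inside out:
Start with 1.
2 + 1/(1/1) = 2 + 1/1 = 3/1
2 + 1/(3/1) = 2 + 1/3 = 7/3
6 + 1/(7/3) = 6 + 3/7 = 45/7
10 + 1/(45/7) = 10 + 7/45 = 457/45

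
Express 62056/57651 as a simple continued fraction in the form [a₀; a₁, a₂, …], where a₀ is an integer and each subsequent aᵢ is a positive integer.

⌊62056/57651⌋ = 1, remainder 4405
⌊57651/4405⌋ = 13, remainder 386
⌊4405/386⌋ = 11, remainder 159
⌊386/159⌋ = 2, remainder 68
⌊159/68⌋ = 2, remainder 23
⌊68/23⌋ = 2, remainder 22
⌊23/22⌋ = 1, remainder 1
⌊22/1⌋ = 22, remainder 0

[1; 13, 11, 2, 2, 2, 1, 22]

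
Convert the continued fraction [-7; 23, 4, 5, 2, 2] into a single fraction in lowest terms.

-18269/2626

Work from the innermost term outward:
Start with 2.
2 + 1/(2/1) = 2 + 1/2 = 5/2
5 + 1/(5/2) = 5 + 2/5 = 27/5
4 + 1/(27/5) = 4 + 5/27 = 113/27
23 + 1/(113/27) = 23 + 27/113 = 2626/113
-7 + 1/(2626/113) = -7 + 113/2626 = -18269/2626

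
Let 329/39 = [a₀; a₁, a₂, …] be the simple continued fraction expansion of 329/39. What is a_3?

2

329 ÷ 39 → quotient 8, remainder 17
39 ÷ 17 → quotient 2, remainder 5
17 ÷ 5 → quotient 3, remainder 2
5 ÷ 2 → quotient 2, remainder 1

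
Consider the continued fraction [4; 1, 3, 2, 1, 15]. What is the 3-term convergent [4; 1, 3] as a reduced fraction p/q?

19/4

Work from the innermost term outward:
Start with 3.
1 + 1/(3/1) = 1 + 1/3 = 4/3
4 + 1/(4/3) = 4 + 3/4 = 19/4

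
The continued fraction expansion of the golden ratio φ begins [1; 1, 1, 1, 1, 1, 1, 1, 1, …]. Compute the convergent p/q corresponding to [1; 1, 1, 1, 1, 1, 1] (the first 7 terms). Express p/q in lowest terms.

21/13

Work from the innermost term outward:
Start with 1.
1 + 1/(1/1) = 1 + 1/1 = 2/1
1 + 1/(2/1) = 1 + 1/2 = 3/2
1 + 1/(3/2) = 1 + 2/3 = 5/3
1 + 1/(5/3) = 1 + 3/5 = 8/5
1 + 1/(8/5) = 1 + 5/8 = 13/8
1 + 1/(13/8) = 1 + 8/13 = 21/13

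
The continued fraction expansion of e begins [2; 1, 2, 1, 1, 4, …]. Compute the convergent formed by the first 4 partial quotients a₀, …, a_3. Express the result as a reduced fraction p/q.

11/4

Start with 1.
2 + 1/(1/1) = 2 + 1/1 = 3/1
1 + 1/(3/1) = 1 + 1/3 = 4/3
2 + 1/(4/3) = 2 + 3/4 = 11/4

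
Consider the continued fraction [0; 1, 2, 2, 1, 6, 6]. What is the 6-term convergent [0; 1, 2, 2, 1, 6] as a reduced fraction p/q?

47/67

Build up convergents one term at a time:
a_0 = 0: 0/1
a_1 = 1: 1/1
a_2 = 2: 2/3
a_3 = 2: 5/7
a_4 = 1: 7/10
a_5 = 6: 47/67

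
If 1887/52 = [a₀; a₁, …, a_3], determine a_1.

3

Repeatedly divide and take the remainder:
1887 ÷ 52 → quotient 36, remainder 15
52 ÷ 15 → quotient 3, remainder 7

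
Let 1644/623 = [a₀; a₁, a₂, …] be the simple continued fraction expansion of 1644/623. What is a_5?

3

1644 ÷ 623 → quotient 2, remainder 398
623 ÷ 398 → quotient 1, remainder 225
398 ÷ 225 → quotient 1, remainder 173
225 ÷ 173 → quotient 1, remainder 52
173 ÷ 52 → quotient 3, remainder 17
52 ÷ 17 → quotient 3, remainder 1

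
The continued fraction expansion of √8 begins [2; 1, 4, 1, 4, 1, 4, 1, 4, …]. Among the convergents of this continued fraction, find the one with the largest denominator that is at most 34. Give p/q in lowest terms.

a_0 = 2: 2/1  (≤ bound)
a_1 = 1: 3/1  (≤ bound)
a_2 = 4: 14/5  (≤ bound)
a_3 = 1: 17/6  (≤ bound)
a_4 = 4: 82/29  (≤ bound)
a_5 = 1: 99/35  (> 34, stop)

82/29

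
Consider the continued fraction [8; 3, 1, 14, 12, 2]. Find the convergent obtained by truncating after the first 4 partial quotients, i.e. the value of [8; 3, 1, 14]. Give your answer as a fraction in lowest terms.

487/59

Starting at the tail and folding back:
Start with 14.
1 + 1/(14/1) = 1 + 1/14 = 15/14
3 + 1/(15/14) = 3 + 14/15 = 59/15
8 + 1/(59/15) = 8 + 15/59 = 487/59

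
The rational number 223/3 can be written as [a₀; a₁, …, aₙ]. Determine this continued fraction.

223 = 74·3 + 1, so a_0 = 74
3 = 3·1 + 0, so a_1 = 3

[74; 3]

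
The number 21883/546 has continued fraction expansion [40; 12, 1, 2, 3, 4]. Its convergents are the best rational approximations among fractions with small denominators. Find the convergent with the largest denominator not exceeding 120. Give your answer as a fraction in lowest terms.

1523/38

List convergents until the denominator exceeds the bound:
a_0 = 40: 40/1  (≤ bound)
a_1 = 12: 481/12  (≤ bound)
a_2 = 1: 521/13  (≤ bound)
a_3 = 2: 1523/38  (≤ bound)
a_4 = 3: 5090/127  (> 120, stop)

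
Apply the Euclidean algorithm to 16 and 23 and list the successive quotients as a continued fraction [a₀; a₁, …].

[0; 1, 2, 3, 2]

Repeatedly divide and take the remainder:
16 = 0·23 + 16, so a_0 = 0
23 = 1·16 + 7, so a_1 = 1
16 = 2·7 + 2, so a_2 = 2
7 = 3·2 + 1, so a_3 = 3
2 = 2·1 + 0, so a_4 = 2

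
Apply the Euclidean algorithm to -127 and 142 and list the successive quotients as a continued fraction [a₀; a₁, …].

[-1; 9, 2, 7]

Apply division with remainder until the remainder is 0:
⌊-127/142⌋ = -1, remainder 15
⌊142/15⌋ = 9, remainder 7
⌊15/7⌋ = 2, remainder 1
⌊7/1⌋ = 7, remainder 0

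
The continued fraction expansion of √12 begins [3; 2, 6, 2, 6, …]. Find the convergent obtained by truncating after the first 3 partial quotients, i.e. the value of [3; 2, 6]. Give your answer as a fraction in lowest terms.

Start with 6.
2 + 1/(6/1) = 2 + 1/6 = 13/6
3 + 1/(13/6) = 3 + 6/13 = 45/13

45/13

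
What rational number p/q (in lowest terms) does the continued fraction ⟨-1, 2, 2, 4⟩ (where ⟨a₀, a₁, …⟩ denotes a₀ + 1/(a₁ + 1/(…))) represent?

Start with 4.
2 + 1/(4/1) = 2 + 1/4 = 9/4
2 + 1/(9/4) = 2 + 4/9 = 22/9
-1 + 1/(22/9) = -1 + 9/22 = -13/22

-13/22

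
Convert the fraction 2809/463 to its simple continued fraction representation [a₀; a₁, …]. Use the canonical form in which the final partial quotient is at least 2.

Apply division with remainder until the remainder is 0:
2809 = 6·463 + 31, so a_0 = 6
463 = 14·31 + 29, so a_1 = 14
31 = 1·29 + 2, so a_2 = 1
29 = 14·2 + 1, so a_3 = 14
2 = 2·1 + 0, so a_4 = 2

[6; 14, 1, 14, 2]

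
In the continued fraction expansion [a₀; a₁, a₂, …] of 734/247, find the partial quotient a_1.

1

Run the Euclidean algorithm, recording each quotient:
⌊734/247⌋ = 2, remainder 240
⌊247/240⌋ = 1, remainder 7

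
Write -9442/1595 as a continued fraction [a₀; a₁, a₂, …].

[-6; 12, 2, 5, 1, 9]

Run the Euclidean algorithm, recording each quotient:
-9442 = -6·1595 + 128, so a_0 = -6
1595 = 12·128 + 59, so a_1 = 12
128 = 2·59 + 10, so a_2 = 2
59 = 5·10 + 9, so a_3 = 5
10 = 1·9 + 1, so a_4 = 1
9 = 9·1 + 0, so a_5 = 9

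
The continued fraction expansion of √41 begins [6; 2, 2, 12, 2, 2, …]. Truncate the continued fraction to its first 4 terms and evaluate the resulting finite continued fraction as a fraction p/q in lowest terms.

a_0 = 6: 6/1
a_1 = 2: 13/2
a_2 = 2: 32/5
a_3 = 12: 397/62

397/62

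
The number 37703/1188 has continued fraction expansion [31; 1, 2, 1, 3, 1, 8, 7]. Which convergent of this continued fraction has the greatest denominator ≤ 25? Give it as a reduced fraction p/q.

603/19

a_0 = 31: 31/1  (≤ bound)
a_1 = 1: 32/1  (≤ bound)
a_2 = 2: 95/3  (≤ bound)
a_3 = 1: 127/4  (≤ bound)
a_4 = 3: 476/15  (≤ bound)
a_5 = 1: 603/19  (≤ bound)
a_6 = 8: 5300/167  (> 25, stop)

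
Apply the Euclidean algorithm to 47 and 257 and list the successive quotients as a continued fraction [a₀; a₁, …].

47 ÷ 257 → quotient 0, remainder 47
257 ÷ 47 → quotient 5, remainder 22
47 ÷ 22 → quotient 2, remainder 3
22 ÷ 3 → quotient 7, remainder 1
3 ÷ 1 → quotient 3, remainder 0

[0; 5, 2, 7, 3]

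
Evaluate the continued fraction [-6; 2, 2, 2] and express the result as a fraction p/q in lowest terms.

Compute successive convergents:
a_0 = -6: -6/1
a_1 = 2: -11/2
a_2 = 2: -28/5
a_3 = 2: -67/12

-67/12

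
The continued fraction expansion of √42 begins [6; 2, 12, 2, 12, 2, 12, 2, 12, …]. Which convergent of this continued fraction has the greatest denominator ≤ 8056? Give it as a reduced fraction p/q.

List convergents until the denominator exceeds the bound:
a_0 = 6: 6/1  (≤ bound)
a_1 = 2: 13/2  (≤ bound)
a_2 = 12: 162/25  (≤ bound)
a_3 = 2: 337/52  (≤ bound)
a_4 = 12: 4206/649  (≤ bound)
a_5 = 2: 8749/1350  (≤ bound)
a_6 = 12: 109194/16849  (> 8056, stop)

8749/1350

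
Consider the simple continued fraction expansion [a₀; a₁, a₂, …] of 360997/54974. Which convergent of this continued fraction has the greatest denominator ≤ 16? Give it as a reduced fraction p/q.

a_0 = 6: 6/1  (≤ bound)
a_1 = 1: 7/1  (≤ bound)
a_2 = 1: 13/2  (≤ bound)
a_3 = 3: 46/7  (≤ bound)
a_4 = 4: 197/30  (> 16, stop)

46/7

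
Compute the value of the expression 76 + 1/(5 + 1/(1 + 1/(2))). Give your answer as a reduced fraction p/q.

1295/17

a_0 = 76: 76/1
a_1 = 5: 381/5
a_2 = 1: 457/6
a_3 = 2: 1295/17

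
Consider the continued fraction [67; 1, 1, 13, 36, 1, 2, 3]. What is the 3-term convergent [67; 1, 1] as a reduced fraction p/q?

Starting at the tail and folding back:
Start with 1.
1 + 1/(1/1) = 1 + 1/1 = 2/1
67 + 1/(2/1) = 67 + 1/2 = 135/2

135/2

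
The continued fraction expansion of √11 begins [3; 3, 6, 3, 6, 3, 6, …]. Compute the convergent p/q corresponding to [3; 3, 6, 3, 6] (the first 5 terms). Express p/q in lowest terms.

a_0 = 3: 3/1
a_1 = 3: 10/3
a_2 = 6: 63/19
a_3 = 3: 199/60
a_4 = 6: 1257/379

1257/379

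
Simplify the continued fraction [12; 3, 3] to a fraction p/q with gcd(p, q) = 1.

Compute successive convergents:
a_0 = 12: 12/1
a_1 = 3: 37/3
a_2 = 3: 123/10

123/10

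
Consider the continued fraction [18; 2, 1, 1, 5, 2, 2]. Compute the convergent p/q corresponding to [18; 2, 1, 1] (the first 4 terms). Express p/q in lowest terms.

a_0 = 18: 18/1
a_1 = 2: 37/2
a_2 = 1: 55/3
a_3 = 1: 92/5

92/5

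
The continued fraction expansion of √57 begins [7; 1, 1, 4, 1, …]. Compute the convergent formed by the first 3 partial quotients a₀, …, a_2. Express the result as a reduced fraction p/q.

15/2

Work from the innermost term outward:
Start with 1.
1 + 1/(1/1) = 1 + 1/1 = 2/1
7 + 1/(2/1) = 7 + 1/2 = 15/2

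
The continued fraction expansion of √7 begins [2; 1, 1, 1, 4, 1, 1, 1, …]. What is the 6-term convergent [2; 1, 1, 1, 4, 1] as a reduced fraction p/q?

45/17

Collapse the nested fraction from the inside out:
Start with 1.
4 + 1/(1/1) = 4 + 1/1 = 5/1
1 + 1/(5/1) = 1 + 1/5 = 6/5
1 + 1/(6/5) = 1 + 5/6 = 11/6
1 + 1/(11/6) = 1 + 6/11 = 17/11
2 + 1/(17/11) = 2 + 11/17 = 45/17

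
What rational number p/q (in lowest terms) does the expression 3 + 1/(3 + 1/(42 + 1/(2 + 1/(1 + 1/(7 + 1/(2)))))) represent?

20897/6274

Build up convergents one term at a time:
a_0 = 3: 3/1
a_1 = 3: 10/3
a_2 = 42: 423/127
a_3 = 2: 856/257
a_4 = 1: 1279/384
a_5 = 7: 9809/2945
a_6 = 2: 20897/6274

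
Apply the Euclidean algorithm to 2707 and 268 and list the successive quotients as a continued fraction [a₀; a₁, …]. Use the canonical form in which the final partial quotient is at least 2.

[10; 9, 1, 12, 2]

Run the Euclidean algorithm, recording each quotient:
⌊2707/268⌋ = 10, remainder 27
⌊268/27⌋ = 9, remainder 25
⌊27/25⌋ = 1, remainder 2
⌊25/2⌋ = 12, remainder 1
⌊2/1⌋ = 2, remainder 0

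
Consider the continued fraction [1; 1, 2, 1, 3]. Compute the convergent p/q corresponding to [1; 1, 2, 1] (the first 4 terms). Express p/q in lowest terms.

7/4

a_0 = 1: 1/1
a_1 = 1: 2/1
a_2 = 2: 5/3
a_3 = 1: 7/4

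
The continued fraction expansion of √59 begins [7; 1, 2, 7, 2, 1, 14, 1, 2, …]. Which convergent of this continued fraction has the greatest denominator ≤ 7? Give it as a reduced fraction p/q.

23/3

List convergents until the denominator exceeds the bound:
a_0 = 7: 7/1  (≤ bound)
a_1 = 1: 8/1  (≤ bound)
a_2 = 2: 23/3  (≤ bound)
a_3 = 7: 169/22  (> 7, stop)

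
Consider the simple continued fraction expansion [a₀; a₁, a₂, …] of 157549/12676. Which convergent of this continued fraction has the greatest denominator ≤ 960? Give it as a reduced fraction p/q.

a_0 = 12: 12/1  (≤ bound)
a_1 = 2: 25/2  (≤ bound)
a_2 = 3: 87/7  (≤ bound)
a_3 = 58: 5071/408  (≤ bound)
a_4 = 7: 35584/2863  (> 960, stop)

5071/408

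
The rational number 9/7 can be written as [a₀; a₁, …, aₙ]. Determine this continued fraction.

[1; 3, 2]

9 = 1·7 + 2, so a_0 = 1
7 = 3·2 + 1, so a_1 = 3
2 = 2·1 + 0, so a_2 = 2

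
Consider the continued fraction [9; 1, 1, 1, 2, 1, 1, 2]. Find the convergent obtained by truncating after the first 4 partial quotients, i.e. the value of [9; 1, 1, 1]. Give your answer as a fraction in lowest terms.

29/3

Collapse the nested fraction from the inside out:
Start with 1.
1 + 1/(1/1) = 1 + 1/1 = 2/1
1 + 1/(2/1) = 1 + 1/2 = 3/2
9 + 1/(3/2) = 9 + 2/3 = 29/3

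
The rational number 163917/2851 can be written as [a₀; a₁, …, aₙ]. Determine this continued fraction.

163917 = 57·2851 + 1410, so a_0 = 57
2851 = 2·1410 + 31, so a_1 = 2
1410 = 45·31 + 15, so a_2 = 45
31 = 2·15 + 1, so a_3 = 2
15 = 15·1 + 0, so a_4 = 15

[57; 2, 45, 2, 15]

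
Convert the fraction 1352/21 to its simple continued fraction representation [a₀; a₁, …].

[64; 2, 1, 1, 1, 2]

1352 = 64·21 + 8, so a_0 = 64
21 = 2·8 + 5, so a_1 = 2
8 = 1·5 + 3, so a_2 = 1
5 = 1·3 + 2, so a_3 = 1
3 = 1·2 + 1, so a_4 = 1
2 = 2·1 + 0, so a_5 = 2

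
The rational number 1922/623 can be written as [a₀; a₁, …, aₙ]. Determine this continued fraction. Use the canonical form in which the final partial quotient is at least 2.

Run the Euclidean algorithm, recording each quotient:
1922 = 3·623 + 53, so a_0 = 3
623 = 11·53 + 40, so a_1 = 11
53 = 1·40 + 13, so a_2 = 1
40 = 3·13 + 1, so a_3 = 3
13 = 13·1 + 0, so a_4 = 13

[3; 11, 1, 3, 13]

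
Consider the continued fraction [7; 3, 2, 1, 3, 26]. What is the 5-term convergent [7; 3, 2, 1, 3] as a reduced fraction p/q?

Start with 3.
1 + 1/(3/1) = 1 + 1/3 = 4/3
2 + 1/(4/3) = 2 + 3/4 = 11/4
3 + 1/(11/4) = 3 + 4/11 = 37/11
7 + 1/(37/11) = 7 + 11/37 = 270/37

270/37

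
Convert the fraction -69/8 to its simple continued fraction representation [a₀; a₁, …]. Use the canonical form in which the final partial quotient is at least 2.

[-9; 2, 1, 2]

⌊-69/8⌋ = -9, remainder 3
⌊8/3⌋ = 2, remainder 2
⌊3/2⌋ = 1, remainder 1
⌊2/1⌋ = 2, remainder 0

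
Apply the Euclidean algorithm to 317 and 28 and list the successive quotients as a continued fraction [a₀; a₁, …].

Repeatedly divide and take the remainder:
⌊317/28⌋ = 11, remainder 9
⌊28/9⌋ = 3, remainder 1
⌊9/1⌋ = 9, remainder 0

[11; 3, 9]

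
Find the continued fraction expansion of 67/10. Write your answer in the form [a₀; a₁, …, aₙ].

Apply division with remainder until the remainder is 0:
⌊67/10⌋ = 6, remainder 7
⌊10/7⌋ = 1, remainder 3
⌊7/3⌋ = 2, remainder 1
⌊3/1⌋ = 3, remainder 0

[6; 1, 2, 3]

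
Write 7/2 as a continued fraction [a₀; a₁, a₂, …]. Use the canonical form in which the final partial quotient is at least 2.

[3; 2]

7 = 3·2 + 1, so a_0 = 3
2 = 2·1 + 0, so a_1 = 2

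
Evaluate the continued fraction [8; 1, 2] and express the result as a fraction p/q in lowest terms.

a_0 = 8: 8/1
a_1 = 1: 9/1
a_2 = 2: 26/3

26/3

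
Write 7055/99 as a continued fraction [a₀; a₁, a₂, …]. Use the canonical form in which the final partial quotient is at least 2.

[71; 3, 1, 4, 5]

7055 ÷ 99 → quotient 71, remainder 26
99 ÷ 26 → quotient 3, remainder 21
26 ÷ 21 → quotient 1, remainder 5
21 ÷ 5 → quotient 4, remainder 1
5 ÷ 1 → quotient 5, remainder 0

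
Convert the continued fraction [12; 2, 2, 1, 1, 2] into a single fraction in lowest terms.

385/31

Start with 2.
1 + 1/(2/1) = 1 + 1/2 = 3/2
1 + 1/(3/2) = 1 + 2/3 = 5/3
2 + 1/(5/3) = 2 + 3/5 = 13/5
2 + 1/(13/5) = 2 + 5/13 = 31/13
12 + 1/(31/13) = 12 + 13/31 = 385/31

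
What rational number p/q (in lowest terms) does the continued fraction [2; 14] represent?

29/14

Start with 14.
2 + 1/(14/1) = 2 + 1/14 = 29/14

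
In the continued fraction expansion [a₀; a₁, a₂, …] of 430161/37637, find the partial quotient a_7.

⌊430161/37637⌋ = 11, remainder 16154
⌊37637/16154⌋ = 2, remainder 5329
⌊16154/5329⌋ = 3, remainder 167
⌊5329/167⌋ = 31, remainder 152
⌊167/152⌋ = 1, remainder 15
⌊152/15⌋ = 10, remainder 2
⌊15/2⌋ = 7, remainder 1
⌊2/1⌋ = 2, remainder 0

2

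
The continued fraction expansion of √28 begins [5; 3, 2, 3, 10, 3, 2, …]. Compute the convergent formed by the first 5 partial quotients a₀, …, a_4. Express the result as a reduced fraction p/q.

1307/247

Use the convergent recurrence hₖ = aₖ·hₖ₋₁ + hₖ₋₂ (and likewise for the denominators kₖ):
a_0 = 5: 5/1
a_1 = 3: 16/3
a_2 = 2: 37/7
a_3 = 3: 127/24
a_4 = 10: 1307/247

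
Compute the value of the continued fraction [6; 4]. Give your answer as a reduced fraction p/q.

Collapse the nested fraction from the inside out:
Start with 4.
6 + 1/(4/1) = 6 + 1/4 = 25/4

25/4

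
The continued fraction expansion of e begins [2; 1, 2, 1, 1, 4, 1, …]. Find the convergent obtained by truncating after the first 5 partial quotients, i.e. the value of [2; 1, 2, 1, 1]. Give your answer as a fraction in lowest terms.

19/7

Compute successive convergents:
a_0 = 2: 2/1
a_1 = 1: 3/1
a_2 = 2: 8/3
a_3 = 1: 11/4
a_4 = 1: 19/7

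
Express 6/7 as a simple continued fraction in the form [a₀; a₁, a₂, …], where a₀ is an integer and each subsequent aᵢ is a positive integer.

⌊6/7⌋ = 0, remainder 6
⌊7/6⌋ = 1, remainder 1
⌊6/1⌋ = 6, remainder 0

[0; 1, 6]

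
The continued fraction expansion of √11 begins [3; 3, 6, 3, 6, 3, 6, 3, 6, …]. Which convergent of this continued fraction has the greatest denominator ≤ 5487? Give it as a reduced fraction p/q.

3970/1197

a_0 = 3: 3/1  (≤ bound)
a_1 = 3: 10/3  (≤ bound)
a_2 = 6: 63/19  (≤ bound)
a_3 = 3: 199/60  (≤ bound)
a_4 = 6: 1257/379  (≤ bound)
a_5 = 3: 3970/1197  (≤ bound)
a_6 = 6: 25077/7561  (> 5487, stop)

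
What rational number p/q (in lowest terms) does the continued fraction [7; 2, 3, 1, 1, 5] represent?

662/89

a_0 = 7: 7/1
a_1 = 2: 15/2
a_2 = 3: 52/7
a_3 = 1: 67/9
a_4 = 1: 119/16
a_5 = 5: 662/89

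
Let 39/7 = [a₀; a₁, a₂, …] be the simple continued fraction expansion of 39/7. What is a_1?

1

Apply division with remainder until the remainder is 0:
39 ÷ 7 → quotient 5, remainder 4
7 ÷ 4 → quotient 1, remainder 3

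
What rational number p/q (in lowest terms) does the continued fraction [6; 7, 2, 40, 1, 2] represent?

a_0 = 6: 6/1
a_1 = 7: 43/7
a_2 = 2: 92/15
a_3 = 40: 3723/607
a_4 = 1: 3815/622
a_5 = 2: 11353/1851

11353/1851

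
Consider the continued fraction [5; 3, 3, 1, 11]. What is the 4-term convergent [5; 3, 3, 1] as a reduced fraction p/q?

Start with 1.
3 + 1/(1/1) = 3 + 1/1 = 4/1
3 + 1/(4/1) = 3 + 1/4 = 13/4
5 + 1/(13/4) = 5 + 4/13 = 69/13

69/13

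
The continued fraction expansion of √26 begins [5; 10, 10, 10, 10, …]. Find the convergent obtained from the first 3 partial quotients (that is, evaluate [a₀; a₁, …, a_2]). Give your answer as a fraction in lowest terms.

515/101

Start with 10.
10 + 1/(10/1) = 10 + 1/10 = 101/10
5 + 1/(101/10) = 5 + 10/101 = 515/101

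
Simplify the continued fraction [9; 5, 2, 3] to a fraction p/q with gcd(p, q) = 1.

349/38

Collapse the nested fraction from the inside out:
Start with 3.
2 + 1/(3/1) = 2 + 1/3 = 7/3
5 + 1/(7/3) = 5 + 3/7 = 38/7
9 + 1/(38/7) = 9 + 7/38 = 349/38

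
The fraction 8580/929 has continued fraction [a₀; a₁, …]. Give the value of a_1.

4

Apply division with remainder until the remainder is 0:
⌊8580/929⌋ = 9, remainder 219
⌊929/219⌋ = 4, remainder 53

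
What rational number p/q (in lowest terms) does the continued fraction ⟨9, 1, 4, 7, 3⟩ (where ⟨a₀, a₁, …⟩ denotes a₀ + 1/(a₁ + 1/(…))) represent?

a_0 = 9: 9/1
a_1 = 1: 10/1
a_2 = 4: 49/5
a_3 = 7: 353/36
a_4 = 3: 1108/113

1108/113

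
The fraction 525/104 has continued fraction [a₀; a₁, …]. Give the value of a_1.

20

⌊525/104⌋ = 5, remainder 5
⌊104/5⌋ = 20, remainder 4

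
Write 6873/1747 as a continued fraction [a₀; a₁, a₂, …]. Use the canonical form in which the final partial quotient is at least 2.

⌊6873/1747⌋ = 3, remainder 1632
⌊1747/1632⌋ = 1, remainder 115
⌊1632/115⌋ = 14, remainder 22
⌊115/22⌋ = 5, remainder 5
⌊22/5⌋ = 4, remainder 2
⌊5/2⌋ = 2, remainder 1
⌊2/1⌋ = 2, remainder 0

[3; 1, 14, 5, 4, 2, 2]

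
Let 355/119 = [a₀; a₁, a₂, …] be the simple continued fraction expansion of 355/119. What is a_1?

Run the Euclidean algorithm, recording each quotient:
⌊355/119⌋ = 2, remainder 117
⌊119/117⌋ = 1, remainder 2

1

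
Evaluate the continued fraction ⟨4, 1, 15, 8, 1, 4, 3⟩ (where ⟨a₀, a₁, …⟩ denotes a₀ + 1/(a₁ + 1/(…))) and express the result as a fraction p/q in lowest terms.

11219/2272

a_0 = 4: 4/1
a_1 = 1: 5/1
a_2 = 15: 79/16
a_3 = 8: 637/129
a_4 = 1: 716/145
a_5 = 4: 3501/709
a_6 = 3: 11219/2272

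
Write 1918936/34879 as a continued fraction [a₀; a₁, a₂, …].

1918936 ÷ 34879 → quotient 55, remainder 591
34879 ÷ 591 → quotient 59, remainder 10
591 ÷ 10 → quotient 59, remainder 1
10 ÷ 1 → quotient 10, remainder 0

[55; 59, 59, 10]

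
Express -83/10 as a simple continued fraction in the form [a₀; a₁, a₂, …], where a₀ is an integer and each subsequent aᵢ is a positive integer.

[-9; 1, 2, 3]

-83 = -9·10 + 7, so a_0 = -9
10 = 1·7 + 3, so a_1 = 1
7 = 2·3 + 1, so a_2 = 2
3 = 3·1 + 0, so a_3 = 3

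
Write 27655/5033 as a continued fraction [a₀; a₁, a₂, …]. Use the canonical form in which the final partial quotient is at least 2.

[5; 2, 46, 1, 52]

Apply division with remainder until the remainder is 0:
⌊27655/5033⌋ = 5, remainder 2490
⌊5033/2490⌋ = 2, remainder 53
⌊2490/53⌋ = 46, remainder 52
⌊53/52⌋ = 1, remainder 1
⌊52/1⌋ = 52, remainder 0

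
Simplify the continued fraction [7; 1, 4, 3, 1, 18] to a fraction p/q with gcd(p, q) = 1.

Start with 18.
1 + 1/(18/1) = 1 + 1/18 = 19/18
3 + 1/(19/18) = 3 + 18/19 = 75/19
4 + 1/(75/19) = 4 + 19/75 = 319/75
1 + 1/(319/75) = 1 + 75/319 = 394/319
7 + 1/(394/319) = 7 + 319/394 = 3077/394

3077/394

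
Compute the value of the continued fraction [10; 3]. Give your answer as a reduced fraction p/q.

31/3

a_0 = 10: 10/1
a_1 = 3: 31/3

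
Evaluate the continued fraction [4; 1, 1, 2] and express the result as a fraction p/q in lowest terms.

23/5

Use the convergent recurrence hₖ = aₖ·hₖ₋₁ + hₖ₋₂ (and likewise for the denominators kₖ):
a_0 = 4: 4/1
a_1 = 1: 5/1
a_2 = 1: 9/2
a_3 = 2: 23/5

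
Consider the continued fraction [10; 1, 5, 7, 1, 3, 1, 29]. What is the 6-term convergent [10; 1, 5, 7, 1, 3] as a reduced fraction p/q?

2059/190

Start with 3.
1 + 1/(3/1) = 1 + 1/3 = 4/3
7 + 1/(4/3) = 7 + 3/4 = 31/4
5 + 1/(31/4) = 5 + 4/31 = 159/31
1 + 1/(159/31) = 1 + 31/159 = 190/159
10 + 1/(190/159) = 10 + 159/190 = 2059/190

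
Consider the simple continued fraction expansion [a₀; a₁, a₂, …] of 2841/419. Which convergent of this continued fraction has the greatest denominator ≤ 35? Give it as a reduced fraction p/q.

a_0 = 6: 6/1  (≤ bound)
a_1 = 1: 7/1  (≤ bound)
a_2 = 3: 27/4  (≤ bound)
a_3 = 1: 34/5  (≤ bound)
a_4 = 1: 61/9  (≤ bound)
a_5 = 4: 278/41  (> 35, stop)

61/9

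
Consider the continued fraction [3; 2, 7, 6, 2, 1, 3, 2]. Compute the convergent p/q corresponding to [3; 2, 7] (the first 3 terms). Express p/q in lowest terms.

Use the convergent recurrence hₖ = aₖ·hₖ₋₁ + hₖ₋₂ (and likewise for the denominators kₖ):
a_0 = 3: 3/1
a_1 = 2: 7/2
a_2 = 7: 52/15

52/15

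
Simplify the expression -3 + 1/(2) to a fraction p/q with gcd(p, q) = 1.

-5/2

Use the convergent recurrence hₖ = aₖ·hₖ₋₁ + hₖ₋₂ (and likewise for the denominators kₖ):
a_0 = -3: -3/1
a_1 = 2: -5/2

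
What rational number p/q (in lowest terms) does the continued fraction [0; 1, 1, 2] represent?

Start with 2.
1 + 1/(2/1) = 1 + 1/2 = 3/2
1 + 1/(3/2) = 1 + 2/3 = 5/3
0 + 1/(5/3) = 0 + 3/5 = 3/5

3/5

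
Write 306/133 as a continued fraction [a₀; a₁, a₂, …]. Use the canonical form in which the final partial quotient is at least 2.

[2; 3, 3, 13]

306 ÷ 133 → quotient 2, remainder 40
133 ÷ 40 → quotient 3, remainder 13
40 ÷ 13 → quotient 3, remainder 1
13 ÷ 1 → quotient 13, remainder 0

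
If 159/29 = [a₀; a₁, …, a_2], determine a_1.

⌊159/29⌋ = 5, remainder 14
⌊29/14⌋ = 2, remainder 1

2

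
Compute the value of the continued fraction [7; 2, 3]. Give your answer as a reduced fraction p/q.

52/7

Compute successive convergents:
a_0 = 7: 7/1
a_1 = 2: 15/2
a_2 = 3: 52/7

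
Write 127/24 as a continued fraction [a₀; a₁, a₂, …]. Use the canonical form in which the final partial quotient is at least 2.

127 ÷ 24 → quotient 5, remainder 7
24 ÷ 7 → quotient 3, remainder 3
7 ÷ 3 → quotient 2, remainder 1
3 ÷ 1 → quotient 3, remainder 0

[5; 3, 2, 3]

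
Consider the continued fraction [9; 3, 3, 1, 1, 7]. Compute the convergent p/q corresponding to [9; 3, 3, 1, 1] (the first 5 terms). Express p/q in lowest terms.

214/23

Use the convergent recurrence hₖ = aₖ·hₖ₋₁ + hₖ₋₂ (and likewise for the denominators kₖ):
a_0 = 9: 9/1
a_1 = 3: 28/3
a_2 = 3: 93/10
a_3 = 1: 121/13
a_4 = 1: 214/23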